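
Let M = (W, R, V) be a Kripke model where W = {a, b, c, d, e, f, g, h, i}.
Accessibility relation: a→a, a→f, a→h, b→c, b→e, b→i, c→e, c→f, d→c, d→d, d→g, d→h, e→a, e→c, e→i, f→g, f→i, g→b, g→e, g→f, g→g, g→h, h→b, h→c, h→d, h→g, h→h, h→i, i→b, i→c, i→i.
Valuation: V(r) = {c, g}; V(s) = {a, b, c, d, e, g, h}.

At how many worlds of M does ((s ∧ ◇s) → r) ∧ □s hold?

Let φ = ((s ∧ ◇s) → r) ∧ □s. Evaluate φ at each world:
  a (successors {a, f, h}): φ is false.
  b (successors {c, e, i}): φ is false.
  c (successors {e, f}): φ is false.
  d (successors {c, d, g, h}): φ is false.
  e (successors {a, c, i}): φ is false.
  f (successors {g, i}): φ is false.
  g (successors {b, e, f, g, h}): φ is false.
  h (successors {b, c, d, g, h, i}): φ is false.
  i (successors {b, c, i}): φ is false.
For instance, at c:
  At c: (s ∧ ◇s) → r is true, □s is false, so ((s ∧ ◇s) → r) ∧ □s is false.
    At c: s ∧ ◇s is true, r is true, so (s ∧ ◇s) → r is true.
      At c: s is true, ◇s is true, so s ∧ ◇s is true.
    At c: □s requires s at every successor {e, f}.
      s fails at f, so □s is false at c.
Satisfying worlds: none.

0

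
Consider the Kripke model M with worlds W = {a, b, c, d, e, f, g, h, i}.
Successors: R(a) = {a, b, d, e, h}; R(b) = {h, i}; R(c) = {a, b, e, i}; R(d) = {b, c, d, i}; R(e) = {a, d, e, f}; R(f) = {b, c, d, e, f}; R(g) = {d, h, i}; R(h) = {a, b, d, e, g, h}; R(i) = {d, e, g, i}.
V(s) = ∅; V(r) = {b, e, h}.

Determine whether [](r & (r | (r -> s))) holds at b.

No

At b: [](r & (r | (r -> s))) requires r & (r | (r -> s)) at every successor {h, i}.
  r & (r | (r -> s)) fails at i, so [](r & (r | (r -> s))) is false at b.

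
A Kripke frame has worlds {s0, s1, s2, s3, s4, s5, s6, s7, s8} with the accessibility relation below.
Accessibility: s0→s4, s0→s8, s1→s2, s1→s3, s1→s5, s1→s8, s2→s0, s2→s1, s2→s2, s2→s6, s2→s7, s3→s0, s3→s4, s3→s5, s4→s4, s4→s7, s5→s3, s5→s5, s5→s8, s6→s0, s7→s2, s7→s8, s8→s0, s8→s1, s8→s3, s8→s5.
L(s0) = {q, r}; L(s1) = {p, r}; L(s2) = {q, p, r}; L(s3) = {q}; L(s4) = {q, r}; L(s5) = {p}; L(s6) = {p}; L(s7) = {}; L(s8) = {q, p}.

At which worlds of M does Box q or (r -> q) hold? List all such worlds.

Let φ = Box q or (r -> q). Evaluate φ at each world:
  s0 (successors {s4, s8}): φ is true.
  s1 (successors {s2, s3, s5, s8}): φ is false.
  s2 (successors {s0, s1, s2, s6, s7}): φ is true.
  s3 (successors {s0, s4, s5}): φ is true.
  s4 (successors {s4, s7}): φ is true.
  s5 (successors {s3, s5, s8}): φ is true.
  s6 (successors {s0}): φ is true.
  s7 (successors {s2, s8}): φ is true.
  s8 (successors {s0, s1, s3, s5}): φ is true.
For instance, at s8:
  At s8: Box q is false, r -> q is true, so Box q or (r -> q) is true.
    At s8: Box q requires q at every successor {s0, s1, s3, s5}.
      q fails at s1, so Box q is false at s8.
Satisfying worlds: {s0, s2, s3, s4, s5, s6, s7, s8}

s0, s2, s3, s4, s5, s6, s7, s8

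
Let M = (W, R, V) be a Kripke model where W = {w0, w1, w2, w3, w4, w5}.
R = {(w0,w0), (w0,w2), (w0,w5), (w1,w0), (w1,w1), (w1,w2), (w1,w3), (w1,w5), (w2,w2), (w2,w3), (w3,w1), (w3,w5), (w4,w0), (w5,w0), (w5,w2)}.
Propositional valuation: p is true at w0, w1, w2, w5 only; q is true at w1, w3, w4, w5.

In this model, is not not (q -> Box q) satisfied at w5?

At w5: not (q -> Box q) is true, so not not (q -> Box q) is false.
  At w5: q -> Box q is false, so not (q -> Box q) is true.
    At w5: q is true, Box q is false, so q -> Box q is false.
      At w5: Box q requires q at every successor {w0, w2}.
        q fails at w0, so Box q is false at w5.

No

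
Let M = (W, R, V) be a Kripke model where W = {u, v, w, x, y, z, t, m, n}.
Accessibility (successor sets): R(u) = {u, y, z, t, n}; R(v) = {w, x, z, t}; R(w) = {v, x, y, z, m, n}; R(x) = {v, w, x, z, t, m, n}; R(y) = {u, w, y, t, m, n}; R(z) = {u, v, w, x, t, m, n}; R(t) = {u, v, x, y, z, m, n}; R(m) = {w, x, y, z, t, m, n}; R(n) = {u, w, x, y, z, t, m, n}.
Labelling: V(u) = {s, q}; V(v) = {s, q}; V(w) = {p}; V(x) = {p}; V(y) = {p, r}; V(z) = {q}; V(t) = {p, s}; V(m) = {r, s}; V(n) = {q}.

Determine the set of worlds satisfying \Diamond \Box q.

none

Recall that \Box ψ holds at a world iff ψ holds at every accessible world, and \Diamond ψ holds iff ψ holds at some accessible world.
Let φ = \Diamond \Box q. Evaluate φ at each world:
  u (successors {u, y, z, t, n}): φ is false.
  v (successors {w, x, z, t}): φ is false.
  w (successors {v, x, y, z, m, n}): φ is false.
  x (successors {v, w, x, z, t, m, n}): φ is false.
  y (successors {u, w, y, t, m, n}): φ is false.
  z (successors {u, v, w, x, t, m, n}): φ is false.
  t (successors {u, v, x, y, z, m, n}): φ is false.
  m (successors {w, x, y, z, t, m, n}): φ is false.
  n (successors {u, w, x, y, z, t, m, n}): φ is false.
For instance, at u:
  At u: \Diamond \Box q requires \Box q at some successor in {u, y, z, t, n}.
    At u: \Box q is false.
    At y: \Box q is false.
    At z: \Box q is false.
    At t: \Box q is false.
    At n: \Box q is false.
  So \Diamond \Box q is false at u.
Satisfying worlds: none.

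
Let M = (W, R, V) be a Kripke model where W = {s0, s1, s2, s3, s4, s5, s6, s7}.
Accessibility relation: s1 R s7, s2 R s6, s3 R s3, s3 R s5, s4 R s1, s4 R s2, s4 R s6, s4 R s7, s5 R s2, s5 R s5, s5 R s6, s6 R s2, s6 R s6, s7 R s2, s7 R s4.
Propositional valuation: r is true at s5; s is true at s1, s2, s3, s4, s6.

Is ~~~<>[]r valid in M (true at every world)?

Yes

Let φ = ~~~<>[]r. Evaluate φ at each world:
  s0 (successors ∅): φ is true.
  s1 (successors {s7}): φ is true.
  s2 (successors {s6}): φ is true.
  s3 (successors {s3, s5}): φ is true.
  s4 (successors {s1, s2, s6, s7}): φ is true.
  s5 (successors {s2, s5, s6}): φ is true.
  s6 (successors {s2, s6}): φ is true.
  s7 (successors {s2, s4}): φ is true.
For instance, at s1:
  At s1: ~~<>[]r is false, so ~~~<>[]r is true.
    At s1: ~<>[]r is true, so ~~<>[]r is false.
      At s1: <>[]r is false, so ~<>[]r is true.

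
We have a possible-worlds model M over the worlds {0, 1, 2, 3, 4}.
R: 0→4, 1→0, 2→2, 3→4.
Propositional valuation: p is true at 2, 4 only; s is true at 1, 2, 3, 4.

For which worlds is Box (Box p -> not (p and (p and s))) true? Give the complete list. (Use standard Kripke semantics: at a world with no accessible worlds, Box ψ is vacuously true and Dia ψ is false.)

1, 4

Let φ = Box (Box p -> not (p and (p and s))). Evaluate φ at each world:
  0 (successors {4}): φ is false.
  1 (successors {0}): φ is true.
  2 (successors {2}): φ is false.
  3 (successors {4}): φ is false.
  4 (successors ∅): φ is true.
For instance, at 3:
  At 3: Box (Box p -> not (p and (p and s))) requires Box p -> not (p and (p and s)) at every successor {4}.
    Box p -> not (p and (p and s)) fails at 4, so Box (Box p -> not (p and (p and s))) is false at 3.
      At 4: Box p is true, not (p and (p and s)) is false, so Box p -> not (p and (p and s)) is false.
Satisfying worlds: {1, 4}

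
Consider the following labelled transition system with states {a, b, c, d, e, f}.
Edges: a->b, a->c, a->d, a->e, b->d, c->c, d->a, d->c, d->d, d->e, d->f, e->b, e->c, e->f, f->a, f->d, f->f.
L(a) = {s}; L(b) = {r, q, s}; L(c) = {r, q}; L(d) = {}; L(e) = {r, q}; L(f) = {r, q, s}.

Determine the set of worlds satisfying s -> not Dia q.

Let φ = s -> not Dia q. Evaluate φ at each world:
  a (successors {b, c, d, e}): φ is false.
  b (successors {d}): φ is true.
  c (successors {c}): φ is true.
  d (successors {a, c, d, e, f}): φ is true.
  e (successors {b, c, f}): φ is true.
  f (successors {a, d, f}): φ is false.
For instance, at e:
  At e: s is false, not Dia q is false, so s -> not Dia q is true.
    At e: Dia q is true, so not Dia q is false.
      At e: Dia q requires q at some successor in {b, c, f}.
        q holds at b, so Dia q is true at e.
Satisfying worlds: {b, c, d, e}

b, c, d, e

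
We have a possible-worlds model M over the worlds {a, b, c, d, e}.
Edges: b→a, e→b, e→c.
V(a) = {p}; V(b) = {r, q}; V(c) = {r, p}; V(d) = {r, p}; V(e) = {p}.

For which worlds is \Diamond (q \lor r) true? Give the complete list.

e

Recall that \Diamond ψ holds at a world iff ψ holds at some accessible world.
Let φ = \Diamond (q \lor r). Evaluate φ at each world:
  a (successors ∅): φ is false.
  b (successors {a}): φ is false.
  c (successors ∅): φ is false.
  d (successors ∅): φ is false.
  e (successors {b, c}): φ is true.
For instance, at e:
  At e: \Diamond (q \lor r) requires q \lor r at some successor in {b, c}.
    q \lor r holds at b, so \Diamond (q \lor r) is true at e.
Satisfying worlds: {e}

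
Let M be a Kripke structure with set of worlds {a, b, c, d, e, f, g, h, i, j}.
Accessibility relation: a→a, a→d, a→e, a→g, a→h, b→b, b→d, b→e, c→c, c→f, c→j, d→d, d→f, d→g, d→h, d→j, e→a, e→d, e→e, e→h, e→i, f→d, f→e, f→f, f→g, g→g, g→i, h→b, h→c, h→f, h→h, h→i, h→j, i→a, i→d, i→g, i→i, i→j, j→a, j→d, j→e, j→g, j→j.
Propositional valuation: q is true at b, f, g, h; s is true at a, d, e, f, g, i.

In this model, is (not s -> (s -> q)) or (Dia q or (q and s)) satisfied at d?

Yes

Recall that Dia ψ holds at a world iff ψ holds at some accessible world.
At d: not s -> (s -> q) is true, Dia q or (q and s) is true, so (not s -> (s -> q)) or (Dia q or (q and s)) is true.
  At d: Dia q is true, q and s is false, so Dia q or (q and s) is true.
    At d: Dia q requires q at some successor in {d, f, g, h, j}.
      q holds at f, so Dia q is true at d.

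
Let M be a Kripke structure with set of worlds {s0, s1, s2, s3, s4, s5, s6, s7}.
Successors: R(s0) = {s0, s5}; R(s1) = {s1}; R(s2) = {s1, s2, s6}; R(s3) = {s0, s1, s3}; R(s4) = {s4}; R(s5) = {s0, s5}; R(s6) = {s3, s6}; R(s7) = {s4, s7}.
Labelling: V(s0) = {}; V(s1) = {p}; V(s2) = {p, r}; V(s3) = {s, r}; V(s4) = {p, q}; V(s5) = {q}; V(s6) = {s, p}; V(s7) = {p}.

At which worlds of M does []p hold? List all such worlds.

Recall that []ψ holds at a world iff ψ holds at every accessible world, and <>ψ holds iff ψ holds at some accessible world.
Let φ = []p. Evaluate φ at each world:
  s0 (successors {s0, s5}): φ is false.
  s1 (successors {s1}): φ is true.
  s2 (successors {s1, s2, s6}): φ is true.
  s3 (successors {s0, s1, s3}): φ is false.
  s4 (successors {s4}): φ is true.
  s5 (successors {s0, s5}): φ is false.
  s6 (successors {s3, s6}): φ is false.
  s7 (successors {s4, s7}): φ is true.
For instance, at s7:
  At s7: []p requires p at every successor {s4, s7}.
    At s4: p is true.
    At s7: p is true.
  So []p is true at s7.
Satisfying worlds: {s1, s2, s4, s7}

s1, s2, s4, s7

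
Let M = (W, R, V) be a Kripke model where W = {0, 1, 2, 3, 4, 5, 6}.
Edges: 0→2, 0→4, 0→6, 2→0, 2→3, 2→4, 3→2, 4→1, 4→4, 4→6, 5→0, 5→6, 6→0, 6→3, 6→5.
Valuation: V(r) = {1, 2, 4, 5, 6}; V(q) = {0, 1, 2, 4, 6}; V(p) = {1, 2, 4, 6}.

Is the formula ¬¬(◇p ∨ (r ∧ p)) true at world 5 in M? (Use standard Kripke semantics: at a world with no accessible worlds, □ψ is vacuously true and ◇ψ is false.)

At 5: ¬(◇p ∨ (r ∧ p)) is false, so ¬¬(◇p ∨ (r ∧ p)) is true.
  At 5: ◇p ∨ (r ∧ p) is true, so ¬(◇p ∨ (r ∧ p)) is false.
    At 5: ◇p is true, r ∧ p is false, so ◇p ∨ (r ∧ p) is true.
      At 5: ◇p requires p at some successor in {0, 6}.
        p holds at 6, so ◇p is true at 5.

Yes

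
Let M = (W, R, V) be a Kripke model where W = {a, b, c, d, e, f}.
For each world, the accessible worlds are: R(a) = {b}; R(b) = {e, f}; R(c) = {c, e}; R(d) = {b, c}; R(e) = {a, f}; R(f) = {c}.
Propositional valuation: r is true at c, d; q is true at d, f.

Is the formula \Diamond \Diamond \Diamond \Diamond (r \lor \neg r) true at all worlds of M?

Recall that \Diamond ψ holds at a world iff ψ holds at some accessible world.
Let φ = \Diamond \Diamond \Diamond \Diamond (r \lor \neg r). Evaluate φ at each world:
  a (successors {b}): φ is true.
  b (successors {e, f}): φ is true.
  c (successors {c, e}): φ is true.
  d (successors {b, c}): φ is true.
  e (successors {a, f}): φ is true.
  f (successors {c}): φ is true.
For instance, at c:
  At c: \Diamond \Diamond \Diamond \Diamond (r \lor \neg r) requires \Diamond \Diamond \Diamond (r \lor \neg r) at some successor in {c, e}.
    \Diamond \Diamond \Diamond (r \lor \neg r) holds at c, so \Diamond \Diamond \Diamond \Diamond (r \lor \neg r) is true at c.
      At c: \Diamond \Diamond \Diamond (r \lor \neg r) requires \Diamond \Diamond (r \lor \neg r) at some successor in {c, e}.
        \Diamond \Diamond (r \lor \neg r) holds at c, so \Diamond \Diamond \Diamond (r \lor \neg r) is true at c.

Yes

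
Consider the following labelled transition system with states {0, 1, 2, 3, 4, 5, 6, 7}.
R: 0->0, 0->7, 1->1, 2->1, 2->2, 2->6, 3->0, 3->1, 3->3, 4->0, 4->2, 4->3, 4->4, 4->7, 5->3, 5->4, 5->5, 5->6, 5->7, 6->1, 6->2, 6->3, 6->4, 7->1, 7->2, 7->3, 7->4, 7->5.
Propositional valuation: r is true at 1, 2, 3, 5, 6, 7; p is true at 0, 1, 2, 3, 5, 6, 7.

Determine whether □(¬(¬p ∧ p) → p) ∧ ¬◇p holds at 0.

No

Recall that □ψ holds at a world iff ψ holds at every accessible world, and ◇ψ holds iff ψ holds at some accessible world.
At 0: □(¬(¬p ∧ p) → p) is true, ¬◇p is false, so □(¬(¬p ∧ p) → p) ∧ ¬◇p is false.
  At 0: □(¬(¬p ∧ p) → p) requires ¬(¬p ∧ p) → p at every successor {0, 7}.
    At 0: ¬(¬p ∧ p) → p is true.
    At 7: ¬(¬p ∧ p) → p is true.
  So □(¬(¬p ∧ p) → p) is true at 0.
  At 0: ◇p is true, so ¬◇p is false.
    At 0: ◇p requires p at some successor in {0, 7}.
      p holds at 0, so ◇p is true at 0.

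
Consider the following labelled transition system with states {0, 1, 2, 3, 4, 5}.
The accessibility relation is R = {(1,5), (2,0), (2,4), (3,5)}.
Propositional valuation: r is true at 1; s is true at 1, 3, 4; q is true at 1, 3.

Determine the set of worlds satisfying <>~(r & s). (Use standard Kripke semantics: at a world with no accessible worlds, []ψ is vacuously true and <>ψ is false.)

Let φ = <>~(r & s). Evaluate φ at each world:
  0 (successors ∅): φ is false.
  1 (successors {5}): φ is true.
  2 (successors {0, 4}): φ is true.
  3 (successors {5}): φ is true.
  4 (successors ∅): φ is false.
  5 (successors ∅): φ is false.
For instance, at 2:
  At 2: <>~(r & s) requires ~(r & s) at some successor in {0, 4}.
    ~(r & s) holds at 0, so <>~(r & s) is true at 2.
Satisfying worlds: {1, 2, 3}

1, 2, 3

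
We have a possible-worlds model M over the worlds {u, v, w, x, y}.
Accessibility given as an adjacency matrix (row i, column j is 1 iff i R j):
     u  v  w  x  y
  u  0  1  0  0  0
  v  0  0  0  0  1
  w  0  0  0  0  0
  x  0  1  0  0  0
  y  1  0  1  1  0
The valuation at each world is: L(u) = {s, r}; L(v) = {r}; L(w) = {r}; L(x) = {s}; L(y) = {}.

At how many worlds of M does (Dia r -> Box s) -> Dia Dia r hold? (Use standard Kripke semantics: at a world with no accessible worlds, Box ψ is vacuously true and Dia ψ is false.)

Let φ = (Dia r -> Box s) -> Dia Dia r. Evaluate φ at each world:
  u (successors {v}): φ is true.
  v (successors {y}): φ is true.
  w (successors ∅): φ is false.
  x (successors {v}): φ is true.
  y (successors {u, w, x}): φ is true.
For instance, at y:
  At y: Dia r -> Box s is false, Dia Dia r is true, so (Dia r -> Box s) -> Dia Dia r is true.
    At y: Dia r is true, Box s is false, so Dia r -> Box s is false.
      At y: Dia r requires r at some successor in {u, w, x}.
        r holds at u, so Dia r is true at y.
      At y: Box s requires s at every successor {u, w, x}.
        s fails at w, so Box s is false at y.
    At y: Dia Dia r requires Dia r at some successor in {u, w, x}.
      Dia r holds at u, so Dia Dia r is true at y.
Satisfying worlds: {u, v, x, y}

4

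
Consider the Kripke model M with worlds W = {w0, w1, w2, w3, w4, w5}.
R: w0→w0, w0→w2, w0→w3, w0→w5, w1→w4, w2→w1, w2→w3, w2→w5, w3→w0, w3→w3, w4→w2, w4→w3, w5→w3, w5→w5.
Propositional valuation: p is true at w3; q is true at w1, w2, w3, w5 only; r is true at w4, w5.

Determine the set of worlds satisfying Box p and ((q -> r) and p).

Let φ = Box p and ((q -> r) and p). Evaluate φ at each world:
  w0 (successors {w0, w2, w3, w5}): φ is false.
  w1 (successors {w4}): φ is false.
  w2 (successors {w1, w3, w5}): φ is false.
  w3 (successors {w0, w3}): φ is false.
  w4 (successors {w2, w3}): φ is false.
  w5 (successors {w3, w5}): φ is false.
For instance, at w0:
  At w0: Box p is false, (q -> r) and p is false, so Box p and ((q -> r) and p) is false.
    At w0: Box p requires p at every successor {w0, w2, w3, w5}.
      p fails at w0, so Box p is false at w0.
Satisfying worlds: none.

none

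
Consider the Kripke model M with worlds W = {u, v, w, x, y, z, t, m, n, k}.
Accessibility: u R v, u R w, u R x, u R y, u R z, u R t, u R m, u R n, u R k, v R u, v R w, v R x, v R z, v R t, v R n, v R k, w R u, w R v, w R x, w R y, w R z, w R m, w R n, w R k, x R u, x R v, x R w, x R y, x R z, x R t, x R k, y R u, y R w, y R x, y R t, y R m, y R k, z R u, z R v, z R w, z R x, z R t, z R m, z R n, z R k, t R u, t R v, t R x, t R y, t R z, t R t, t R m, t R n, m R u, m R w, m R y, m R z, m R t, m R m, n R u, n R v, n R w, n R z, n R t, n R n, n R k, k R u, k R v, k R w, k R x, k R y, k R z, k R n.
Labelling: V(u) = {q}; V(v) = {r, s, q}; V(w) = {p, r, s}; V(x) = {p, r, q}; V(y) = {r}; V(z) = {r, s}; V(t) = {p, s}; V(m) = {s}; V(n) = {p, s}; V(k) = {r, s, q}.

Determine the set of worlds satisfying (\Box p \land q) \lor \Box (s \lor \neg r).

Let φ = (\Box p \land q) \lor \Box (s \lor \neg r). Evaluate φ at each world:
  u (successors {v, w, x, y, z, t, m, n, k}): φ is false.
  v (successors {u, w, x, z, t, n, k}): φ is false.
  w (successors {u, v, x, y, z, m, n, k}): φ is false.
  x (successors {u, v, w, y, z, t, k}): φ is false.
  y (successors {u, w, x, t, m, k}): φ is false.
  z (successors {u, v, w, x, t, m, n, k}): φ is false.
  t (successors {u, v, x, y, z, t, m, n}): φ is false.
  m (successors {u, w, y, z, t, m}): φ is false.
  n (successors {u, v, w, z, t, n, k}): φ is true.
  k (successors {u, v, w, x, y, z, n}): φ is false.
For instance, at m:
  At m: \Box p \land q is false, \Box (s \lor \neg r) is false, so (\Box p \land q) \lor \Box (s \lor \neg r) is false.
    At m: \Box p is false, q is false, so \Box p \land q is false.
      At m: \Box p requires p at every successor {u, w, y, z, t, m}.
        p fails at u, so \Box p is false at m.
    At m: \Box (s \lor \neg r) requires s \lor \neg r at every successor {u, w, y, z, t, m}.
      s \lor \neg r fails at y, so \Box (s \lor \neg r) is false at m.
Satisfying worlds: {n}

n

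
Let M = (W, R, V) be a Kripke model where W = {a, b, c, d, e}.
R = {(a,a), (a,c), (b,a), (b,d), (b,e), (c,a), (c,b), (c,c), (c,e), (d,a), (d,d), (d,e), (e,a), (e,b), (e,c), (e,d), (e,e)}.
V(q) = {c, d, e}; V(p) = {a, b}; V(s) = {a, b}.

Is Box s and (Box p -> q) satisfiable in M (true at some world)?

Let φ = Box s and (Box p -> q). Evaluate φ at each world:
  a (successors {a, c}): φ is false.
  b (successors {a, d, e}): φ is false.
  c (successors {a, b, c, e}): φ is false.
  d (successors {a, d, e}): φ is false.
  e (successors {a, b, c, d, e}): φ is false.
For instance, at d:
  At d: Box s is false, Box p -> q is true, so Box s and (Box p -> q) is false.
    At d: Box s requires s at every successor {a, d, e}.
      s fails at d, so Box s is false at d.
    At d: Box p is false, q is true, so Box p -> q is true.
      At d: Box p requires p at every successor {a, d, e}.
        p fails at d, so Box p is false at d.

No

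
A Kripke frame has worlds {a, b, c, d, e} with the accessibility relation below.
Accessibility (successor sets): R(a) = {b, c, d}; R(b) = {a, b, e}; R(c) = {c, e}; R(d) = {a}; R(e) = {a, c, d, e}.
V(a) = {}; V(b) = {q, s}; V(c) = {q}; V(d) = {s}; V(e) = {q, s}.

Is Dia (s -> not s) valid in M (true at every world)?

Recall that Dia ψ holds at a world iff ψ holds at some accessible world.
Let φ = Dia (s -> not s). Evaluate φ at each world:
  a (successors {b, c, d}): φ is true.
  b (successors {a, b, e}): φ is true.
  c (successors {c, e}): φ is true.
  d (successors {a}): φ is true.
  e (successors {a, c, d, e}): φ is true.
For instance, at a:
  At a: Dia (s -> not s) requires s -> not s at some successor in {b, c, d}.
    s -> not s holds at c, so Dia (s -> not s) is true at a.

Yes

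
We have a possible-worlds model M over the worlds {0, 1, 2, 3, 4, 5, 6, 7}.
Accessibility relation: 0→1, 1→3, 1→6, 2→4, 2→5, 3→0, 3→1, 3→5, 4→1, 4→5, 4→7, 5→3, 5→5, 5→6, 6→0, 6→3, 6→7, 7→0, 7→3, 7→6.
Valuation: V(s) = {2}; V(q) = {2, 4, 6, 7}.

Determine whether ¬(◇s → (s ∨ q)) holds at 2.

Recall that ◇ψ holds at a world iff ψ holds at some accessible world.
At 2: ◇s → (s ∨ q) is true, so ¬(◇s → (s ∨ q)) is false.
  At 2: ◇s is false, s ∨ q is true, so ◇s → (s ∨ q) is true.
    At 2: ◇s requires s at some successor in {4, 5}.
      At 4: s is false.
      At 5: s is false.
    So ◇s is false at 2.

No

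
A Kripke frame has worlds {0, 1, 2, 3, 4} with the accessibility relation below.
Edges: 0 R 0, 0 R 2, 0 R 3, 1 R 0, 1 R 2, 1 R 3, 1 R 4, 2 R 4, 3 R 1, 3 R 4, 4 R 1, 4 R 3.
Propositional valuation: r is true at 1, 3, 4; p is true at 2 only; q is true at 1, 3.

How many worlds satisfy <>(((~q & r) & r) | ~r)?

4

Let φ = <>(((~q & r) & r) | ~r). Evaluate φ at each world:
  0 (successors {0, 2, 3}): φ is true.
  1 (successors {0, 2, 3, 4}): φ is true.
  2 (successors {4}): φ is true.
  3 (successors {1, 4}): φ is true.
  4 (successors {1, 3}): φ is false.
For instance, at 2:
  At 2: <>(((~q & r) & r) | ~r) requires ((~q & r) & r) | ~r at some successor in {4}.
    ((~q & r) & r) | ~r holds at 4, so <>(((~q & r) & r) | ~r) is true at 2.
Satisfying worlds: {0, 1, 2, 3}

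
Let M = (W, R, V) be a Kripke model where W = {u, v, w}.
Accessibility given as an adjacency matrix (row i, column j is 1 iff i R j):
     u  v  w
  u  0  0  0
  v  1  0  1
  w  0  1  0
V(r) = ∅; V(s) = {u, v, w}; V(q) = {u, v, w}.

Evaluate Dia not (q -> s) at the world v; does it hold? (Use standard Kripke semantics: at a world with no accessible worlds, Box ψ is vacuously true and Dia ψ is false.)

No

Recall that Dia ψ holds at a world iff ψ holds at some accessible world.
At v: Dia not (q -> s) requires not (q -> s) at some successor in {u, w}.
  At u: not (q -> s) is false.
  At w: not (q -> s) is false.
So Dia not (q -> s) is false at v.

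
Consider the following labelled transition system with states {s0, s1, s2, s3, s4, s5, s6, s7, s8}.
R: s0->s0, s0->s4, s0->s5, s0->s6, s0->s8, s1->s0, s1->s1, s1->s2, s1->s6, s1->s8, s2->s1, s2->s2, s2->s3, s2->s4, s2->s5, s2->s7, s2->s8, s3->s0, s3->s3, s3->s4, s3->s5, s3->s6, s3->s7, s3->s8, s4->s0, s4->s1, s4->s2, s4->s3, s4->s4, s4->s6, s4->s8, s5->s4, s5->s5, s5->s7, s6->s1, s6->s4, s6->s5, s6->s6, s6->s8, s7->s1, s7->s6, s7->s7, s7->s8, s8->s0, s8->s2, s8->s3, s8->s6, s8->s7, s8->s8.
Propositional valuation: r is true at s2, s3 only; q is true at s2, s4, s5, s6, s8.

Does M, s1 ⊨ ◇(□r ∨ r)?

At s1: ◇(□r ∨ r) requires □r ∨ r at some successor in {s0, s1, s2, s6, s8}.
  □r ∨ r holds at s2, so ◇(□r ∨ r) is true at s1.
    At s2: □r is false, r is true, so □r ∨ r is true.
      At s2: □r requires r at every successor {s1, s2, s3, s4, s5, s7, s8}.
        r fails at s1, so □r is false at s2.

Yes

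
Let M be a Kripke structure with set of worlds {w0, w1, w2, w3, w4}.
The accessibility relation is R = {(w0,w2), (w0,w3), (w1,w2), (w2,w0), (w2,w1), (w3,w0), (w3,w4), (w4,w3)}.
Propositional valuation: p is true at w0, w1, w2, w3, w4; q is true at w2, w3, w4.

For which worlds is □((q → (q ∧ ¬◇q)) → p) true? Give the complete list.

Let φ = □((q → (q ∧ ¬◇q)) → p). Evaluate φ at each world:
  w0 (successors {w2, w3}): φ is true.
  w1 (successors {w2}): φ is true.
  w2 (successors {w0, w1}): φ is true.
  w3 (successors {w0, w4}): φ is true.
  w4 (successors {w3}): φ is true.
For instance, at w4:
  At w4: □((q → (q ∧ ¬◇q)) → p) requires (q → (q ∧ ¬◇q)) → p at every successor {w3}.
      At w3: q → (q ∧ ¬◇q) is false, p is true, so (q → (q ∧ ¬◇q)) → p is true.
  So □((q → (q ∧ ¬◇q)) → p) is true at w4.
Satisfying worlds: {w0, w1, w2, w3, w4}

w0, w1, w2, w3, w4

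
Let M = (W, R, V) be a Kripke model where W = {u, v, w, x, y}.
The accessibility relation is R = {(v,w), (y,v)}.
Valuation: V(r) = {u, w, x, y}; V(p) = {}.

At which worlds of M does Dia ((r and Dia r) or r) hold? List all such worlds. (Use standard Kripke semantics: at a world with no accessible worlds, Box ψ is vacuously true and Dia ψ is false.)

Let φ = Dia ((r and Dia r) or r). Evaluate φ at each world:
  u (successors ∅): φ is false.
  v (successors {w}): φ is true.
  w (successors ∅): φ is false.
  x (successors ∅): φ is false.
  y (successors {v}): φ is false.
For instance, at v:
  At v: Dia ((r and Dia r) or r) requires (r and Dia r) or r at some successor in {w}.
    (r and Dia r) or r holds at w, so Dia ((r and Dia r) or r) is true at v.
      At w: r and Dia r is false, r is true, so (r and Dia r) or r is true.
Satisfying worlds: {v}

v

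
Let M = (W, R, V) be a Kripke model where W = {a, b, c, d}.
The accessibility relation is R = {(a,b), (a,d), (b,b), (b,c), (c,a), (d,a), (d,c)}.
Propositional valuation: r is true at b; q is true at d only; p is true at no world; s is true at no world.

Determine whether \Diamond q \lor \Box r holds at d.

Recall that \Box ψ holds at a world iff ψ holds at every accessible world, and \Diamond ψ holds iff ψ holds at some accessible world.
At d: \Diamond q is false, \Box r is false, so \Diamond q \lor \Box r is false.
  At d: \Diamond q requires q at some successor in {a, c}.
    At a: q is false.
    At c: q is false.
  So \Diamond q is false at d.
  At d: \Box r requires r at every successor {a, c}.
    r fails at a, so \Box r is false at d.

No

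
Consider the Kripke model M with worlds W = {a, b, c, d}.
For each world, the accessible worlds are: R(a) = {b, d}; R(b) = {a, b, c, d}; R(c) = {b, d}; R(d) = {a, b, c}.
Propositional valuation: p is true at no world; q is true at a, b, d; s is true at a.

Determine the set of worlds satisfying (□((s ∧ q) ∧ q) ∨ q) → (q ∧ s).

a, c

Recall that □ψ holds at a world iff ψ holds at every accessible world, and ◇ψ holds iff ψ holds at some accessible world.
Let φ = (□((s ∧ q) ∧ q) ∨ q) → (q ∧ s). Evaluate φ at each world:
  a (successors {b, d}): φ is true.
  b (successors {a, b, c, d}): φ is false.
  c (successors {b, d}): φ is true.
  d (successors {a, b, c}): φ is false.
For instance, at d:
  At d: □((s ∧ q) ∧ q) ∨ q is true, q ∧ s is false, so (□((s ∧ q) ∧ q) ∨ q) → (q ∧ s) is false.
    At d: □((s ∧ q) ∧ q) is false, q is true, so □((s ∧ q) ∧ q) ∨ q is true.
      At d: □((s ∧ q) ∧ q) requires (s ∧ q) ∧ q at every successor {a, b, c}.
        (s ∧ q) ∧ q fails at b, so □((s ∧ q) ∧ q) is false at d.
Satisfying worlds: {a, c}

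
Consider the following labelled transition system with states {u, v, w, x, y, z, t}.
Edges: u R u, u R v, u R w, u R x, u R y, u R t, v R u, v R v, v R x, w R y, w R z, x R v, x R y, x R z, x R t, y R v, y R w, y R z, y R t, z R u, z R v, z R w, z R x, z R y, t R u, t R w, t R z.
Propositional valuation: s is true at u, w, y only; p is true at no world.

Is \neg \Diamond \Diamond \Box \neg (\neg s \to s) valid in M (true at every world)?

Recall that \Box ψ holds at a world iff ψ holds at every accessible world, and \Diamond ψ holds iff ψ holds at some accessible world.
Let φ = \neg \Diamond \Diamond \Box \neg (\neg s \to s). Evaluate φ at each world:
  u (successors {u, v, w, x, y, t}): φ is true.
  v (successors {u, v, x}): φ is true.
  w (successors {y, z}): φ is true.
  x (successors {v, y, z, t}): φ is true.
  y (successors {v, w, z, t}): φ is true.
  z (successors {u, v, w, x, y}): φ is true.
  t (successors {u, w, z}): φ is true.
For instance, at v:
  At v: \Diamond \Diamond \Box \neg (\neg s \to s) is false, so \neg \Diamond \Diamond \Box \neg (\neg s \to s) is true.
    At v: \Diamond \Diamond \Box \neg (\neg s \to s) requires \Diamond \Box \neg (\neg s \to s) at some successor in {u, v, x}.
      At u: \Diamond \Box \neg (\neg s \to s) is false.
      At v: \Diamond \Box \neg (\neg s \to s) is false.
      At x: \Diamond \Box \neg (\neg s \to s) is false.
    So \Diamond \Diamond \Box \neg (\neg s \to s) is false at v.

Yes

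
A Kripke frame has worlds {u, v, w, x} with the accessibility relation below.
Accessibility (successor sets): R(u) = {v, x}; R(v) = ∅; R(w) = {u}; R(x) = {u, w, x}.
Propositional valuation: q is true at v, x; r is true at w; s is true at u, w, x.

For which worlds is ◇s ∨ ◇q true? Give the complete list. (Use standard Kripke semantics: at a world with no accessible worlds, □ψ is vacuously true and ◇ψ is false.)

Recall that ◇ψ holds at a world iff ψ holds at some accessible world.
Let φ = ◇s ∨ ◇q. Evaluate φ at each world:
  u (successors {v, x}): φ is true.
  v (successors ∅): φ is false.
  w (successors {u}): φ is true.
  x (successors {u, w, x}): φ is true.
For instance, at u:
  At u: ◇s is true, ◇q is true, so ◇s ∨ ◇q is true.
    At u: ◇s requires s at some successor in {v, x}.
      s holds at x, so ◇s is true at u.
    At u: ◇q requires q at some successor in {v, x}.
      q holds at v, so ◇q is true at u.
Satisfying worlds: {u, w, x}

u, w, x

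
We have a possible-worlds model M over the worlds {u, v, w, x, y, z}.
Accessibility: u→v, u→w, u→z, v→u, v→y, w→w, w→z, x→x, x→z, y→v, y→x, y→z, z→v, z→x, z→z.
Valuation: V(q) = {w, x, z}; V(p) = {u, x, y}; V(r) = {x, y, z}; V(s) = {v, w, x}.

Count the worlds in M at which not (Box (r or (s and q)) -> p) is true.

1

Let φ = not (Box (r or (s and q)) -> p). Evaluate φ at each world:
  u (successors {v, w, z}): φ is false.
  v (successors {u, y}): φ is false.
  w (successors {w, z}): φ is true.
  x (successors {x, z}): φ is false.
  y (successors {v, x, z}): φ is false.
  z (successors {v, x, z}): φ is false.
For instance, at y:
  At y: Box (r or (s and q)) -> p is true, so not (Box (r or (s and q)) -> p) is false.
    At y: Box (r or (s and q)) is false, p is true, so Box (r or (s and q)) -> p is true.
      At y: Box (r or (s and q)) requires r or (s and q) at every successor {v, x, z}.
        r or (s and q) fails at v, so Box (r or (s and q)) is false at y.
Satisfying worlds: {w}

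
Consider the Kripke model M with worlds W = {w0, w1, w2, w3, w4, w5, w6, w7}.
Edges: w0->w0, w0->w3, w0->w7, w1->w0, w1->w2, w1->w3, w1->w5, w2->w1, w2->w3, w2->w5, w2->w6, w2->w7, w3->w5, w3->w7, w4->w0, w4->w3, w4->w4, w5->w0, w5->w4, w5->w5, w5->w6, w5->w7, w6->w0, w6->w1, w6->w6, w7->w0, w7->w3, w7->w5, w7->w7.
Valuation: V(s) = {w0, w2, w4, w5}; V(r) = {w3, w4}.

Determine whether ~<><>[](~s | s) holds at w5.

No

At w5: <><>[](~s | s) is true, so ~<><>[](~s | s) is false.
  At w5: <><>[](~s | s) requires <>[](~s | s) at some successor in {w0, w4, w5, w6, w7}.
    <>[](~s | s) holds at w0, so <><>[](~s | s) is true at w5.
      At w0: <>[](~s | s) requires [](~s | s) at some successor in {w0, w3, w7}.
        [](~s | s) holds at w0, so <>[](~s | s) is true at w0.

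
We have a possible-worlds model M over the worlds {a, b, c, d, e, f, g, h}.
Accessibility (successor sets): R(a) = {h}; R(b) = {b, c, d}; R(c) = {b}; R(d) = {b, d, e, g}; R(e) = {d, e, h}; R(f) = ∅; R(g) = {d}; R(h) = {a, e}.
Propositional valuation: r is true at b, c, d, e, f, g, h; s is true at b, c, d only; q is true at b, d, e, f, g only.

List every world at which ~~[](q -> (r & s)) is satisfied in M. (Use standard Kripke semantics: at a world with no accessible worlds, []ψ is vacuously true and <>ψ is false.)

a, b, c, f, g

Let φ = ~~[](q -> (r & s)). Evaluate φ at each world:
  a (successors {h}): φ is true.
  b (successors {b, c, d}): φ is true.
  c (successors {b}): φ is true.
  d (successors {b, d, e, g}): φ is false.
  e (successors {d, e, h}): φ is false.
  f (successors ∅): φ is true.
  g (successors {d}): φ is true.
  h (successors {a, e}): φ is false.
For instance, at g:
  At g: ~[](q -> (r & s)) is false, so ~~[](q -> (r & s)) is true.
    At g: [](q -> (r & s)) is true, so ~[](q -> (r & s)) is false.
      At g: [](q -> (r & s)) requires q -> (r & s) at every successor {d}.
        At d: q -> (r & s) is true.
      So [](q -> (r & s)) is true at g.
Satisfying worlds: {a, b, c, f, g}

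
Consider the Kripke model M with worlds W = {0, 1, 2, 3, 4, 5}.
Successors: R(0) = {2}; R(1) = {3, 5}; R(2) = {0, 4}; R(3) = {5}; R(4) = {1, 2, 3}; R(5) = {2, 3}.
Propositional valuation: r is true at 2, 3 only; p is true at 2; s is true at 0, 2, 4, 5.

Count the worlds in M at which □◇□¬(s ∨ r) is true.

Let φ = □◇□¬(s ∨ r). Evaluate φ at each world:
  0 (successors {2}): φ is false.
  1 (successors {3, 5}): φ is false.
  2 (successors {0, 4}): φ is false.
  3 (successors {5}): φ is false.
  4 (successors {1, 2, 3}): φ is false.
  5 (successors {2, 3}): φ is false.
For instance, at 4:
  At 4: □◇□¬(s ∨ r) requires ◇□¬(s ∨ r) at every successor {1, 2, 3}.
    ◇□¬(s ∨ r) fails at 1, so □◇□¬(s ∨ r) is false at 4.
      At 1: ◇□¬(s ∨ r) requires □¬(s ∨ r) at some successor in {3, 5}.
        At 3: □¬(s ∨ r) is false.
        At 5: □¬(s ∨ r) is false.
      So ◇□¬(s ∨ r) is false at 1.
Satisfying worlds: none.

0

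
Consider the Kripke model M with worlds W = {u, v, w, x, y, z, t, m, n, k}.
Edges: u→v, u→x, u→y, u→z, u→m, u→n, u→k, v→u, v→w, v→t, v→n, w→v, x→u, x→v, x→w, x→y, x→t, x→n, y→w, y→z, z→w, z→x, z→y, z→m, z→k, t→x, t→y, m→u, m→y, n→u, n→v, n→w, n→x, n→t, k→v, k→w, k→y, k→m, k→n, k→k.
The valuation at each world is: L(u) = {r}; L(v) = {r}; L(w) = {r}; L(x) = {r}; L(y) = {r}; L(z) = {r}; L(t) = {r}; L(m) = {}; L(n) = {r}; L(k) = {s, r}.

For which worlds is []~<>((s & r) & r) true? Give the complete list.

w, t

Let φ = []~<>((s & r) & r). Evaluate φ at each world:
  u (successors {v, x, y, z, m, n, k}): φ is false.
  v (successors {u, w, t, n}): φ is false.
  w (successors {v}): φ is true.
  x (successors {u, v, w, y, t, n}): φ is false.
  y (successors {w, z}): φ is false.
  z (successors {w, x, y, m, k}): φ is false.
  t (successors {x, y}): φ is true.
  m (successors {u, y}): φ is false.
  n (successors {u, v, w, x, t}): φ is false.
  k (successors {v, w, y, m, n, k}): φ is false.
For instance, at v:
  At v: []~<>((s & r) & r) requires ~<>((s & r) & r) at every successor {u, w, t, n}.
    ~<>((s & r) & r) fails at u, so []~<>((s & r) & r) is false at v.
      At u: <>((s & r) & r) is true, so ~<>((s & r) & r) is false.
Satisfying worlds: {w, t}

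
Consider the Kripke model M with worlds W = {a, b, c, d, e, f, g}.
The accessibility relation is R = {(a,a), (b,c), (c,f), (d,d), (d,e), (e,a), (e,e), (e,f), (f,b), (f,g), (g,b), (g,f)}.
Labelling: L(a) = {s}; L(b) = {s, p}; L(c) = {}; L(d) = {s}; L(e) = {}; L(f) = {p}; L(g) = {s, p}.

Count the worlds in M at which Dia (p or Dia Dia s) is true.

7

Let φ = Dia (p or Dia Dia s). Evaluate φ at each world:
  a (successors {a}): φ is true.
  b (successors {c}): φ is true.
  c (successors {f}): φ is true.
  d (successors {d, e}): φ is true.
  e (successors {a, e, f}): φ is true.
  f (successors {b, g}): φ is true.
  g (successors {b, f}): φ is true.
For instance, at a:
  At a: Dia (p or Dia Dia s) requires p or Dia Dia s at some successor in {a}.
    p or Dia Dia s holds at a, so Dia (p or Dia Dia s) is true at a.
      At a: p is false, Dia Dia s is true, so p or Dia Dia s is true.
Satisfying worlds: {a, b, c, d, e, f, g}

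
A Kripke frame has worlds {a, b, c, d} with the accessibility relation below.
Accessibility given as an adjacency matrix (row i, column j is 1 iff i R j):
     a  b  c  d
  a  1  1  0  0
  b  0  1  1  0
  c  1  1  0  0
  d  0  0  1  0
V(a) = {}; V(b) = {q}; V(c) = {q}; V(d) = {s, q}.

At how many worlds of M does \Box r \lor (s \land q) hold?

1

Recall that \Box ψ holds at a world iff ψ holds at every accessible world, and \Diamond ψ holds iff ψ holds at some accessible world.
Let φ = \Box r \lor (s \land q). Evaluate φ at each world:
  a (successors {a, b}): φ is false.
  b (successors {b, c}): φ is false.
  c (successors {a, b}): φ is false.
  d (successors {c}): φ is true.
For instance, at c:
  At c: \Box r is false, s \land q is false, so \Box r \lor (s \land q) is false.
    At c: \Box r requires r at every successor {a, b}.
      r fails at a, so \Box r is false at c.
Satisfying worlds: {d}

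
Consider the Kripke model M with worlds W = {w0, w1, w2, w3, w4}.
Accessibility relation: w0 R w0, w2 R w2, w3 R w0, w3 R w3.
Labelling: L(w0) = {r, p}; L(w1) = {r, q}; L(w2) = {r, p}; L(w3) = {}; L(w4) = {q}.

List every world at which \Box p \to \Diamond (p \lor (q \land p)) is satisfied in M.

w0, w2, w3

Recall that \Box ψ holds at a world iff ψ holds at every accessible world, and \Diamond ψ holds iff ψ holds at some accessible world.
Let φ = \Box p \to \Diamond (p \lor (q \land p)). Evaluate φ at each world:
  w0 (successors {w0}): φ is true.
  w1 (successors ∅): φ is false.
  w2 (successors {w2}): φ is true.
  w3 (successors {w0, w3}): φ is true.
  w4 (successors ∅): φ is false.
For instance, at w2:
  At w2: \Box p is true, \Diamond (p \lor (q \land p)) is true, so \Box p \to \Diamond (p \lor (q \land p)) is true.
    At w2: \Box p requires p at every successor {w2}.
      At w2: p is true.
    So \Box p is true at w2.
    At w2: \Diamond (p \lor (q \land p)) requires p \lor (q \land p) at some successor in {w2}.
      p \lor (q \land p) holds at w2, so \Diamond (p \lor (q \land p)) is true at w2.
Satisfying worlds: {w0, w2, w3}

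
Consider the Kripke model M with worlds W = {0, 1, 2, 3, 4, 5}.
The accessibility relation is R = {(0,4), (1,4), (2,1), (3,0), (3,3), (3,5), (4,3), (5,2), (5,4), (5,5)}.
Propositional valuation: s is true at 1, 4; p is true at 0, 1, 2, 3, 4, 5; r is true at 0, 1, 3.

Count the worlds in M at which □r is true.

Let φ = □r. Evaluate φ at each world:
  0 (successors {4}): φ is false.
  1 (successors {4}): φ is false.
  2 (successors {1}): φ is true.
  3 (successors {0, 3, 5}): φ is false.
  4 (successors {3}): φ is true.
  5 (successors {2, 4, 5}): φ is false.
For instance, at 1:
  At 1: □r requires r at every successor {4}.
    r fails at 4, so □r is false at 1.
Satisfying worlds: {2, 4}

2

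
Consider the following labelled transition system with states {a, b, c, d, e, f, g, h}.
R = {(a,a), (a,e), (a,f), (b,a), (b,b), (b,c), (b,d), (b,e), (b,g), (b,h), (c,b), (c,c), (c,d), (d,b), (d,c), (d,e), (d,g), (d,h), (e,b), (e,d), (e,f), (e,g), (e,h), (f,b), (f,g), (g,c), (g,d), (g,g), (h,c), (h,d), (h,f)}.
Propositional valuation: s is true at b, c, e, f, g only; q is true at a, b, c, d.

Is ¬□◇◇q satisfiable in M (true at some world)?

No

Let φ = ¬□◇◇q. Evaluate φ at each world:
  a (successors {a, e, f}): φ is false.
  b (successors {a, b, c, d, e, g, h}): φ is false.
  c (successors {b, c, d}): φ is false.
  d (successors {b, c, e, g, h}): φ is false.
  e (successors {b, d, f, g, h}): φ is false.
  f (successors {b, g}): φ is false.
  g (successors {c, d, g}): φ is false.
  h (successors {c, d, f}): φ is false.
For instance, at b:
  At b: □◇◇q is true, so ¬□◇◇q is false.
    At b: □◇◇q requires ◇◇q at every successor {a, b, c, d, e, g, h}.
      At a: ◇◇q is true.
      At b: ◇◇q is true.
      At c: ◇◇q is true.
      At d: ◇◇q is true.
      At e: ◇◇q is true.
      At g: ◇◇q is true.
      At h: ◇◇q is true.
    So □◇◇q is true at b.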